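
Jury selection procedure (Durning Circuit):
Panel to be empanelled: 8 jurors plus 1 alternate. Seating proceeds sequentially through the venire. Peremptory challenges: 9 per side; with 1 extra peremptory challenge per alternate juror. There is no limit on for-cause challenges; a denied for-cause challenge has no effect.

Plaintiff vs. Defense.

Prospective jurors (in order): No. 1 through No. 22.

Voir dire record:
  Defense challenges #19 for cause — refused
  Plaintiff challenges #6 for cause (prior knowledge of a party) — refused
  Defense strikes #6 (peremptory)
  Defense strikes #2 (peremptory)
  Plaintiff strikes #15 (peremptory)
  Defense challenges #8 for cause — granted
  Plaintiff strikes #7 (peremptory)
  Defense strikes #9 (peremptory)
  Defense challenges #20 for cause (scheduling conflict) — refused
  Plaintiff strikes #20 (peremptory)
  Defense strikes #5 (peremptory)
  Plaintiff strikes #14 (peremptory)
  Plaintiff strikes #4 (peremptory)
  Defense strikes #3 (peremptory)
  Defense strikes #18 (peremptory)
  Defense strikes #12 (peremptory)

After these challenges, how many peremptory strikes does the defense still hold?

Defense allotment: 9 base + 1 × 1 alternate = 10.
Defense peremptories used: #6, #2, #9, #5, #3, #18, #12 — 7 (for-cause on #19, #8, #20 don't count).
Remaining: 10 − 7 = 3.

3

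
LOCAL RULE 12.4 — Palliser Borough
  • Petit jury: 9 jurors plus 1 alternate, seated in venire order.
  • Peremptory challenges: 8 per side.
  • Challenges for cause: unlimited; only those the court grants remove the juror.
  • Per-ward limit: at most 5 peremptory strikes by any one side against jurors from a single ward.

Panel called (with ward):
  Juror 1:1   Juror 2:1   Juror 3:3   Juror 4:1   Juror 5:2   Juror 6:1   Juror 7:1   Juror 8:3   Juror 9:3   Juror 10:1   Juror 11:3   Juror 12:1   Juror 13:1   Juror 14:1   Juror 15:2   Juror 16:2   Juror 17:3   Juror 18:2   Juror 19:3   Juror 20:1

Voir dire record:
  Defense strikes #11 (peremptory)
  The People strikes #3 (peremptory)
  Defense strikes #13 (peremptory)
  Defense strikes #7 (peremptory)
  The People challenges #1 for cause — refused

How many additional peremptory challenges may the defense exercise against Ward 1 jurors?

3

Defense peremptories so far: #11, #13, #7 — 3 of 8 used, 5 left overall.
Against Ward 1: #13, #7 — 2 used; per-ward cap 5 leaves 3.
Binding limit: min(5, 3) = 3.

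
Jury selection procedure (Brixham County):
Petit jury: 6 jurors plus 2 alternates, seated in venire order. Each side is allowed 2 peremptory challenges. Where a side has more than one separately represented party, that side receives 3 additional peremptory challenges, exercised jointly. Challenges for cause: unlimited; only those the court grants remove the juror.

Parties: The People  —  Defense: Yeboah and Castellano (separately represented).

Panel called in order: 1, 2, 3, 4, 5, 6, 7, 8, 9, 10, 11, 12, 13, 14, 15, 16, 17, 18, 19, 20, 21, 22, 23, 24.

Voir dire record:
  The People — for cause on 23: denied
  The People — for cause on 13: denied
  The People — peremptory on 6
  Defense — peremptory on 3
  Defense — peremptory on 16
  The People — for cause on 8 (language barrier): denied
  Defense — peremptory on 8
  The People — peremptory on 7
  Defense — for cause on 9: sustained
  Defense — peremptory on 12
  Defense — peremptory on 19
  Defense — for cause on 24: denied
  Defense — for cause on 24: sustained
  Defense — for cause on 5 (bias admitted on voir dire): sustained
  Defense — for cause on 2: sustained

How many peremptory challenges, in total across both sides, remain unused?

0

The People allotment: 2. Defense allotment: 2 base + 3 multi-party = 5.
The People peremptories used: #6, #7 — 2 (for-cause on #23, #13, #8 don't count).
Defense peremptories used: #3, #16, #8, #12, #19 — 5 (for-cause on #9, #24, #24, #5, #2 don't count).
Remaining: (2 − 2) + (5 − 5) = 0.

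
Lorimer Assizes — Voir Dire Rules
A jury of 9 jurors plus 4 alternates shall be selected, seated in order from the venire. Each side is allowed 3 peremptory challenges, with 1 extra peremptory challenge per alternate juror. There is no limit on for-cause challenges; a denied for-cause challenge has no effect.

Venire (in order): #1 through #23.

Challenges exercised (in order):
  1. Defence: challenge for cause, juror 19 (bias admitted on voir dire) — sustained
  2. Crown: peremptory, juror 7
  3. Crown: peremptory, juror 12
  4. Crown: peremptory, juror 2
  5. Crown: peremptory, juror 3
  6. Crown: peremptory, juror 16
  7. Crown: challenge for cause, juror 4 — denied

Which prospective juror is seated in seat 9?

13

Removed: #2, #3, #7, #12, #16, #19. (#4 stays — for-cause denied.)
Seating in order: seats 1–9 → #1, #4, #5, #6, #8, #9, #10, #11, #13; alternates → #14, #15, #17, #18.
So seat 9 is #13.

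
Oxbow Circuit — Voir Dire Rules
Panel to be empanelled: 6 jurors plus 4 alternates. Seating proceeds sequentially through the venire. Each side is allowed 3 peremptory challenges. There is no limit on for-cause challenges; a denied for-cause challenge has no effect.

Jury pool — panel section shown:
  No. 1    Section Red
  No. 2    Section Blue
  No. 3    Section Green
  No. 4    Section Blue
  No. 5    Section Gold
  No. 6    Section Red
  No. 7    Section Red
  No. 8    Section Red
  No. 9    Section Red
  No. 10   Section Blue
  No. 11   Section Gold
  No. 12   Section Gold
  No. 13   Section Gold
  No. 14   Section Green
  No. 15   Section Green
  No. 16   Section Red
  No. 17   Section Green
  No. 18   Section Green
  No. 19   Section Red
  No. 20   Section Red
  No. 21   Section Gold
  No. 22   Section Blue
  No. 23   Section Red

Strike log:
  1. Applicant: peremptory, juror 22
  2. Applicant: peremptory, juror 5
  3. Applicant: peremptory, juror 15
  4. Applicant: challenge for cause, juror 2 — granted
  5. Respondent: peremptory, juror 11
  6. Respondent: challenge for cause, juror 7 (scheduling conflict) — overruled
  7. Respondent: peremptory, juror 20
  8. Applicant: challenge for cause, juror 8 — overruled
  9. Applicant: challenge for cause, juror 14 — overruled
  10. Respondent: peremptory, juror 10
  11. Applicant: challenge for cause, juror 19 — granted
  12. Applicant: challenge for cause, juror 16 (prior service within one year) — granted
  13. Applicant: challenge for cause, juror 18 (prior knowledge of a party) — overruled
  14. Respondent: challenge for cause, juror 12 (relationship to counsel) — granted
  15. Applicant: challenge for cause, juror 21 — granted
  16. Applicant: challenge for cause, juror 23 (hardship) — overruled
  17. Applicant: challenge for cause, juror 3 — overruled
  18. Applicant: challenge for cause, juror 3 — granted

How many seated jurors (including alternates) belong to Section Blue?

1

Removed: #2, #3, #5, #10, #11, #12, #15, #16, #19, #20, #21, #22.
Seated (10 incl. alternates): #1, #4, #6, #7, #8, #9, #13, #14, #17, #18.
Of those, in Section Blue: #4 → 1.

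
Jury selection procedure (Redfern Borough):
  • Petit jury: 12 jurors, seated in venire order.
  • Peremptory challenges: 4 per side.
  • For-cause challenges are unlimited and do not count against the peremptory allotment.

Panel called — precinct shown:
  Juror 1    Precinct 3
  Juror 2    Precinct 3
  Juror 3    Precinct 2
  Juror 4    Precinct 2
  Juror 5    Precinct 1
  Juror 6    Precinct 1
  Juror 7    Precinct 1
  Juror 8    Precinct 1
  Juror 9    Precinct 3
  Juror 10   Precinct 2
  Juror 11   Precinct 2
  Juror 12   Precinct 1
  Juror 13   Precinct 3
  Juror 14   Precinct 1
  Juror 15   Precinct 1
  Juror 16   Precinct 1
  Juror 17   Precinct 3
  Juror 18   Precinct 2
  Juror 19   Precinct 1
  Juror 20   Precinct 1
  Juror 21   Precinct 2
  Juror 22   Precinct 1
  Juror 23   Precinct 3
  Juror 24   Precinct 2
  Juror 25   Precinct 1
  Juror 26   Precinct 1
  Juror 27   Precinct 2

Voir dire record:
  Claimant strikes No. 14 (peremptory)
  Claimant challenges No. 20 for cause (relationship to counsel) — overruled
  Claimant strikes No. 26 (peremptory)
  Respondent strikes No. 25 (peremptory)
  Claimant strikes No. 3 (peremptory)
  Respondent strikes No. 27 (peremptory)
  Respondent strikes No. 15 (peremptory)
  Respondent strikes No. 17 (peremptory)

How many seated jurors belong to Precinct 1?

5

Removed: #3, #14, #15, #17, #25, #26, #27.
Seated jurors 1–12: #1, #2, #4, #5, #6, #7, #8, #9, #10, #11, #12, #13.
Of those, in Precinct 1: #5, #6, #7, #8, #12 → 5.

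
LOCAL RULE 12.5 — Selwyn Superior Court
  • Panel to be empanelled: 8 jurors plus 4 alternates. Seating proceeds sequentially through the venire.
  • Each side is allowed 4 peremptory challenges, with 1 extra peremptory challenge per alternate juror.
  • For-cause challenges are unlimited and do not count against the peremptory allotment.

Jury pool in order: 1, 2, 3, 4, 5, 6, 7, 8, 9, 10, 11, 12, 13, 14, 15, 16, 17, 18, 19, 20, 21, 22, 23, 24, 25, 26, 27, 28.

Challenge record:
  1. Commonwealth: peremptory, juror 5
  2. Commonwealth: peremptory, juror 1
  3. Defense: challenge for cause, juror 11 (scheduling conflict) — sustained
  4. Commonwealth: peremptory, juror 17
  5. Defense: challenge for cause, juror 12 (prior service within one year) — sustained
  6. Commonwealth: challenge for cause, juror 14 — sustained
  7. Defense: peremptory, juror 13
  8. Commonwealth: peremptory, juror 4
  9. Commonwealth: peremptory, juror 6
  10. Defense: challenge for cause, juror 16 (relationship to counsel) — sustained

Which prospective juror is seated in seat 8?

Removed: #1, #4, #5, #6, #11, #12, #13, #14, #16, #17.
Filling seats in venire order through position 8: #2, #3, #7, #8, #9, #10, #15, #18.
So seat 8 is #18.

18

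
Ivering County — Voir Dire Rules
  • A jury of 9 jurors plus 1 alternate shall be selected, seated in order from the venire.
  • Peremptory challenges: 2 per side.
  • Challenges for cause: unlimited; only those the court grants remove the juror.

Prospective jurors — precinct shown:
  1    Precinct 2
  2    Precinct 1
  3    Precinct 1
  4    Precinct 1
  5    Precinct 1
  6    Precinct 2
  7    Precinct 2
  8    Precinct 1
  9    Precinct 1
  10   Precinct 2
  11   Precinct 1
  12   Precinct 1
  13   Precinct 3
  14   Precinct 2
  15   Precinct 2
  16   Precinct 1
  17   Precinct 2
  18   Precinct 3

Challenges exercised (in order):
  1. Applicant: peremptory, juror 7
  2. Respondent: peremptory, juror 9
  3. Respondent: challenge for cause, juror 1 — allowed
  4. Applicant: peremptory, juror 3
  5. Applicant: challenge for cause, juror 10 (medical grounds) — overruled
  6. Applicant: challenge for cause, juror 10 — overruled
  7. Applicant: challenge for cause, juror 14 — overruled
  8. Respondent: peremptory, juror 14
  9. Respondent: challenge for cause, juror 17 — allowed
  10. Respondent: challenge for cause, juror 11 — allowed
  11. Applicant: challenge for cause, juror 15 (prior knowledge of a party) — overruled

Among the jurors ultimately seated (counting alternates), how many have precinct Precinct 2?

Removed: #1, #3, #7, #9, #11, #14, #17.
Seated (10 incl. alternates): #2, #4, #5, #6, #8, #10, #12, #13, #15, #16.
Of those, in Precinct 2: #6, #10, #15 → 3.

3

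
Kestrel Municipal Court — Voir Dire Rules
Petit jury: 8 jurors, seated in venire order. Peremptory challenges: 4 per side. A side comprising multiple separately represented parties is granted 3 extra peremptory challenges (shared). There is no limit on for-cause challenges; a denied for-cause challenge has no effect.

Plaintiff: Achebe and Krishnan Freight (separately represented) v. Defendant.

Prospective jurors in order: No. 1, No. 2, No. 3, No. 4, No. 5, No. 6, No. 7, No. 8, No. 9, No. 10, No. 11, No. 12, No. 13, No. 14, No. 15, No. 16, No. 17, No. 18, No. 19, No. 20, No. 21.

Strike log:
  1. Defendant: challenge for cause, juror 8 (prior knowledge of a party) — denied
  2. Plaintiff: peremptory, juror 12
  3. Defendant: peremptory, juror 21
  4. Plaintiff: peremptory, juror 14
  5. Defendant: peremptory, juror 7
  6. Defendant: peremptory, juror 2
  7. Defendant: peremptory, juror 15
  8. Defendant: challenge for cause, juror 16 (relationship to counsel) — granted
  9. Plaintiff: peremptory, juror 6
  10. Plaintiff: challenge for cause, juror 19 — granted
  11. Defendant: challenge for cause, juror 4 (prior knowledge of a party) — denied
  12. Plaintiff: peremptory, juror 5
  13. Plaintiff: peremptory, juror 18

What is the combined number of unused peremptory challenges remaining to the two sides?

2

Plaintiff allotment: 4 base + 3 multi-party = 7. Defendant allotment: 4.
Plaintiff peremptories used: #12, #14, #6, #5, #18 — 5 (the for-cause on #19 doesn't count).
Defendant peremptories used: #21, #7, #2, #15 — 4 (for-cause on #8, #16, #4 don't count).
Remaining: (7 − 5) + (4 − 4) = 2.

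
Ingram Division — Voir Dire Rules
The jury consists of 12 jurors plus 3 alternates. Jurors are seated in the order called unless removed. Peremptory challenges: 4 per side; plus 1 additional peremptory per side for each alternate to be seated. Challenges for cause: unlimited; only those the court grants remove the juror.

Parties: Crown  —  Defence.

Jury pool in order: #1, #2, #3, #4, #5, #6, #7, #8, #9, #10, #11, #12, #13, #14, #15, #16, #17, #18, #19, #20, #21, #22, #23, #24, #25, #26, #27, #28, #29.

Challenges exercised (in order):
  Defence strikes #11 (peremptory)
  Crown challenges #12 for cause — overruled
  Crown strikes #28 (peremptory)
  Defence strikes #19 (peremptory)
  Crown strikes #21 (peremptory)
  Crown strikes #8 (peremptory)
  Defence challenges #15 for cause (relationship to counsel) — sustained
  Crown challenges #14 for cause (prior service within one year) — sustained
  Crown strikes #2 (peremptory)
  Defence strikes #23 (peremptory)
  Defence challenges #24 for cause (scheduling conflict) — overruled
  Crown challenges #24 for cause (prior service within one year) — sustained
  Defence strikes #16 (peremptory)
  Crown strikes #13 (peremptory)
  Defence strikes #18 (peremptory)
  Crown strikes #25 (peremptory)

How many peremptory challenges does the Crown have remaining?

Crown allotment: 4 base + 1 × 3 alternates = 7.
Crown peremptories used: #28, #21, #8, #2, #13, #25 — 6 (for-cause on #12, #14, #24 don't count).
Remaining: 7 − 6 = 1.

1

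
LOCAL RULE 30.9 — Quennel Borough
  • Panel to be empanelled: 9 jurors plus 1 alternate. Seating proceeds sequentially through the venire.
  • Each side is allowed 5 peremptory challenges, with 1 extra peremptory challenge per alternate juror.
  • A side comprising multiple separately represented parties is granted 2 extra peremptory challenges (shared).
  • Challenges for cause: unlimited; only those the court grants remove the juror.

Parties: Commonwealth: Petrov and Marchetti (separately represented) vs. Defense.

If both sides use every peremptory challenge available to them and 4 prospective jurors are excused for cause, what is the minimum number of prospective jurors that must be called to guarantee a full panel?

Seats to fill: 9 + 1 alternates = 10.
Peremptories — Commonwealth: 5 + 1×1 + 2 = 8; Defense: 5 + 1×1 = 6; total 14.
For-cause removals: 4.
Minimum venire: 10 + 14 + 4 = 28.

28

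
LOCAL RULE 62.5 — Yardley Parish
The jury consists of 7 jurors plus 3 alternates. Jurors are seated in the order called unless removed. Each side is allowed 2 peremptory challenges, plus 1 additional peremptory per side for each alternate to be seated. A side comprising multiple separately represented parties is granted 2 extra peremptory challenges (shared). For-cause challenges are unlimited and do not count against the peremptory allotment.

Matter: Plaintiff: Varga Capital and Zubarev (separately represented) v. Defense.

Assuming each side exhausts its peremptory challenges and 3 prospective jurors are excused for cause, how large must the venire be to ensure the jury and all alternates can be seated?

25

Seats to fill: 7 + 3 alternates = 10.
Peremptories — Plaintiff: 2 + 1×3 + 2 = 7; Defense: 2 + 1×3 = 5; total 12.
For-cause removals: 3.
Minimum venire: 10 + 12 + 3 = 25.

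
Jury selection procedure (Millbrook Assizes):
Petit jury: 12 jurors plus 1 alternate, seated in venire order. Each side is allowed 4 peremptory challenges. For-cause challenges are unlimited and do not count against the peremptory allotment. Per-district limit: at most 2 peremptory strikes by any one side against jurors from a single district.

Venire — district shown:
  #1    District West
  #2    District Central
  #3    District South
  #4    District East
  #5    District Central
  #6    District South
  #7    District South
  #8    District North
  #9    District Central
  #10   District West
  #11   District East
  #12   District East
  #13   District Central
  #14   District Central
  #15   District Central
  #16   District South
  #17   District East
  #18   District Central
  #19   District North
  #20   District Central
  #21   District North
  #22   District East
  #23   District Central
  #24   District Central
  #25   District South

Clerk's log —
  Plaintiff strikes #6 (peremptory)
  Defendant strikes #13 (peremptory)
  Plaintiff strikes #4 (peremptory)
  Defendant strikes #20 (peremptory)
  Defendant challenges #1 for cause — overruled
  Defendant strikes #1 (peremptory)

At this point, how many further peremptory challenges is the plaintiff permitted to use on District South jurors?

Plaintiff peremptories so far: #6, #4 — 2 of 4 used, 2 left overall.
Against District South: #6 — 1 used; per-district cap 2 leaves 1.
Binding limit: min(2, 1) = 1.

1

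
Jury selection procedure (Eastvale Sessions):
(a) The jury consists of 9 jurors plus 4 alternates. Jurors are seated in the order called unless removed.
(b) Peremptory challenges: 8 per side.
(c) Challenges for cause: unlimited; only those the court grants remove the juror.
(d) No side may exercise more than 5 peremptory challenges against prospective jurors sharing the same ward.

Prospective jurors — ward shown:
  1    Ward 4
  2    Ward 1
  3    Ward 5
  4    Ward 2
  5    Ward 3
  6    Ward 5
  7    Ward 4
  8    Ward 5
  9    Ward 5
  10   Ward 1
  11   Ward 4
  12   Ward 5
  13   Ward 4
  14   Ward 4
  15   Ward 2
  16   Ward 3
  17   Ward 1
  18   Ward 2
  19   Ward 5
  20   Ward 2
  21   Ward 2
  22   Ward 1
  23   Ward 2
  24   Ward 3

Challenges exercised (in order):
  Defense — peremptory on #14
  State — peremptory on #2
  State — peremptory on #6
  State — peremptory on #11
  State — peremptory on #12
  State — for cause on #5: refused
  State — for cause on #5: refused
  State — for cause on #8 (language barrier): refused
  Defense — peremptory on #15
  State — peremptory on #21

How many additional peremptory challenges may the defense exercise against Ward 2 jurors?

4

Defense peremptories so far: #14, #15 — 2 of 8 used, 6 left overall.
Against Ward 2: #15 — 1 used; per-ward cap 5 leaves 4.
Binding limit: min(6, 4) = 4.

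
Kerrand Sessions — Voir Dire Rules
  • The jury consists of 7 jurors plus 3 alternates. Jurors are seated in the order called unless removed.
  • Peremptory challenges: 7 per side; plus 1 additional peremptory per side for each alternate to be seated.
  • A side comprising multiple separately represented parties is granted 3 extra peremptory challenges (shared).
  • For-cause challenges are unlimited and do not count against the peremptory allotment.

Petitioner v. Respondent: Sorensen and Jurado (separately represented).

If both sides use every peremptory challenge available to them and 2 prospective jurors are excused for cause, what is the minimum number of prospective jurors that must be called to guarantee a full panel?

35

Seats to fill: 7 + 3 alternates = 10.
Peremptories — Petitioner: 7 + 1×3 = 10; Respondent: 7 + 1×3 + 3 = 13; total 23.
For-cause removals: 2.
Minimum venire: 10 + 23 + 2 = 35.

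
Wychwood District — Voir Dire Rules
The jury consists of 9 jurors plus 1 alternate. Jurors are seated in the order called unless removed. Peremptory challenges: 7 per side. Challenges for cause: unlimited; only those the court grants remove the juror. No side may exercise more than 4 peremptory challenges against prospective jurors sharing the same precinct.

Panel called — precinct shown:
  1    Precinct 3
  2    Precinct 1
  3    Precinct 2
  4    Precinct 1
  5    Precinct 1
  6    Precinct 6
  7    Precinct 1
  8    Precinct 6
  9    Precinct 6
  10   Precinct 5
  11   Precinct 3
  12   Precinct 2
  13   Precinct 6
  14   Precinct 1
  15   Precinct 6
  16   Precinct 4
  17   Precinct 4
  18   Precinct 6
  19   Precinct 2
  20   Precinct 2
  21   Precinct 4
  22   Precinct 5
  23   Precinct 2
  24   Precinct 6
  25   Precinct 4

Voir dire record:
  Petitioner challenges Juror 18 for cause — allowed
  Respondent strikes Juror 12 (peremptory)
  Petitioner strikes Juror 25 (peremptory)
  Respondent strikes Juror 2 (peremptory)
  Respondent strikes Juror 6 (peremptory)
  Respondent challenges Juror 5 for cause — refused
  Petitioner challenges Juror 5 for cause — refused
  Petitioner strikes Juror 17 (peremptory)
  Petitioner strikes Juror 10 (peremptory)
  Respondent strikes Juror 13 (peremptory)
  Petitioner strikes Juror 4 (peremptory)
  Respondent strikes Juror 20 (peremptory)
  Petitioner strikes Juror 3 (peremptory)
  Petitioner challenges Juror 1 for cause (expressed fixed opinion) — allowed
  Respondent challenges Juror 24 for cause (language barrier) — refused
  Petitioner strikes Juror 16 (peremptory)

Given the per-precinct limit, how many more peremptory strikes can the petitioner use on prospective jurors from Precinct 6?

Petitioner peremptories so far: #25, #17, #10, #4, #3, #16 — 6 of 7 used, 1 left overall.
Against Precinct 6: none yet — per-precinct cap 4 leaves 4.
Binding limit: min(1, 4) = 1.

1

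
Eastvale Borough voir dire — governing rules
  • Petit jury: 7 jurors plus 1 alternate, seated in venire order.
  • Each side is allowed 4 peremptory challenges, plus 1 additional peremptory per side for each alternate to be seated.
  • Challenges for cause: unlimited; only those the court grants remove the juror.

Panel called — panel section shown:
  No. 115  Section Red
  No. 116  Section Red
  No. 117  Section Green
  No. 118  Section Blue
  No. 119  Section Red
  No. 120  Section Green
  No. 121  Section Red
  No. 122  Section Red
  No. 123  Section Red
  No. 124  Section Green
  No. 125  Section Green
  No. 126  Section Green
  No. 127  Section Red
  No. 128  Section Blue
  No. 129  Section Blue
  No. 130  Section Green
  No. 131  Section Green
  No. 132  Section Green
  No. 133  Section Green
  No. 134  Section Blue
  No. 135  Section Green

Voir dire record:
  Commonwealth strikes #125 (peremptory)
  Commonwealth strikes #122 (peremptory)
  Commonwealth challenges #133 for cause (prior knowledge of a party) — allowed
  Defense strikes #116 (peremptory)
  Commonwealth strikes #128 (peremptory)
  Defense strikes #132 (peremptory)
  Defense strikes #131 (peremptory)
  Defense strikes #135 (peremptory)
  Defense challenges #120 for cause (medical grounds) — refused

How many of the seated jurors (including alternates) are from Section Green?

3

Removed: #116, #122, #125, #128, #131, #132, #133, #135.
Seated (8 incl. alternates): #115, #117, #118, #119, #120, #121, #123, #124.
Of those, in Section Green: #117, #120, #124 → 3.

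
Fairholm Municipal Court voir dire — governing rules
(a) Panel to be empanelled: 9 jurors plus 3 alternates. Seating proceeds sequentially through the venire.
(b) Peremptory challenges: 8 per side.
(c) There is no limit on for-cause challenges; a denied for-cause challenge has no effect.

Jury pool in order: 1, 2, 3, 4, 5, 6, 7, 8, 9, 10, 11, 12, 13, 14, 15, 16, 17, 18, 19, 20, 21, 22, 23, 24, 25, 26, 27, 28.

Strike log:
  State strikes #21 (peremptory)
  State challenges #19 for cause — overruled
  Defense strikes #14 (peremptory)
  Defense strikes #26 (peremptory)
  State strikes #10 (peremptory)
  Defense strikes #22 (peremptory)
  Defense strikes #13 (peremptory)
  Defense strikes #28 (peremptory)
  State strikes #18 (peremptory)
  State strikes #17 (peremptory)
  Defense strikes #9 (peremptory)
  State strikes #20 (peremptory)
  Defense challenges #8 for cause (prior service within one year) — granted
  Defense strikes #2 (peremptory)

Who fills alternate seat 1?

Removed: #2, #8, #9, #10, #13, #14, #17, #18, #20, #21, #22, #26, #28. (#19 stays — for-cause denied.)
Filling seats in venire order through position 10: #1, #3, #4, #5, #6, #7, #11, #12, #15, #16.
So alternate 1 is #16.

16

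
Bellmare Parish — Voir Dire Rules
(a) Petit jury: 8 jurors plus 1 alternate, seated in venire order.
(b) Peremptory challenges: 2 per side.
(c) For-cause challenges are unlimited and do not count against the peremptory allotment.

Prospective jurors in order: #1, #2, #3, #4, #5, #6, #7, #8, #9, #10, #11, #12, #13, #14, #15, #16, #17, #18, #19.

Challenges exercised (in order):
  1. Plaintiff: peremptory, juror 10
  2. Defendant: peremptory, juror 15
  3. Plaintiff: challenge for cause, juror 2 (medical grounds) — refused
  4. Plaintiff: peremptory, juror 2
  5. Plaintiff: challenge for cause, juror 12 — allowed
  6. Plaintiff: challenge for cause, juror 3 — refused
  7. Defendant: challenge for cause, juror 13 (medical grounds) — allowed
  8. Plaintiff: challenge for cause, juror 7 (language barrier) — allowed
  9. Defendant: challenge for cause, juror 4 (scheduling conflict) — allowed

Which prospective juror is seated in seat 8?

Removed: #2, #4, #7, #10, #12, #13, #15. (#3 stays — for-cause denied.)
Seating in order: seats 1–8 → #1, #3, #5, #6, #8, #9, #11, #14; alternates → #16.
So seat 8 is #14.

14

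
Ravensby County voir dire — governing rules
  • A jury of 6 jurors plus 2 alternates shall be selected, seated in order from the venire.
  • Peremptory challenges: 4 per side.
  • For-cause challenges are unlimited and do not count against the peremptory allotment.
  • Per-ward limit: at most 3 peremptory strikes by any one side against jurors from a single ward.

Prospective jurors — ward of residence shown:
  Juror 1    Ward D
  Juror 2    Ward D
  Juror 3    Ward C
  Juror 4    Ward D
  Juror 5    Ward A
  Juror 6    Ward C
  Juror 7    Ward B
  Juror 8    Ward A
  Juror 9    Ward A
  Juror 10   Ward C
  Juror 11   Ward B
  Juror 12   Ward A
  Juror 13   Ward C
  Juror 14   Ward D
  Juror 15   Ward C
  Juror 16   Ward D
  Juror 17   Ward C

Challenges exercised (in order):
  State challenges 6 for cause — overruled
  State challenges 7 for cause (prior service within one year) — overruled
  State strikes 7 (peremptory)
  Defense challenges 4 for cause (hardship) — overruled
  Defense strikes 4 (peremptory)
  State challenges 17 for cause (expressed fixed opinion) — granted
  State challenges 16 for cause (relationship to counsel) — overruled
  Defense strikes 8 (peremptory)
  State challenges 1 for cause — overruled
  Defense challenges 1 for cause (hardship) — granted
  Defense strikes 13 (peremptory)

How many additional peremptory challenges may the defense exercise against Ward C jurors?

1

Defense peremptories so far: #4, #8, #13 — 3 of 4 used, 1 left overall.
Against Ward C: #13 — 1 used; per-ward cap 3 leaves 2.
Binding limit: min(1, 2) = 1.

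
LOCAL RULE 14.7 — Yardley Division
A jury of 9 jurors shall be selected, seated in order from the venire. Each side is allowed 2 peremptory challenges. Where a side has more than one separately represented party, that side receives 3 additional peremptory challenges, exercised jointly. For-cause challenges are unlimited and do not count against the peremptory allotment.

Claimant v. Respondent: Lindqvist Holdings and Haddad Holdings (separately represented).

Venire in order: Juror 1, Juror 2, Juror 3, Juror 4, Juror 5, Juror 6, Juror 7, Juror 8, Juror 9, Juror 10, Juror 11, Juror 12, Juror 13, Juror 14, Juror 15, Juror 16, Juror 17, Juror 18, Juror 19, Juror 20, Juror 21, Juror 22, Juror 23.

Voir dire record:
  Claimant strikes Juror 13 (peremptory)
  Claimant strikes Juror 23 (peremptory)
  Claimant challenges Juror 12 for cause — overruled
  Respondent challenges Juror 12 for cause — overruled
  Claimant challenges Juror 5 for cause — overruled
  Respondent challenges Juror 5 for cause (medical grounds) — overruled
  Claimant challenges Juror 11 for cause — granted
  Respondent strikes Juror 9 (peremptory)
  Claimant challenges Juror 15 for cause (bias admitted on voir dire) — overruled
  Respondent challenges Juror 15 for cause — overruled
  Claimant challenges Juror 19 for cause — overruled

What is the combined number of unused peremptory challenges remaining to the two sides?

Claimant allotment: 2. Respondent allotment: 2 base + 3 multi-party = 5.
Claimant peremptories used: #13, #23 — 2 (for-cause on #12, #5, #11, #15, #19 don't count).
Respondent peremptories used: #9 — 1 (for-cause on #12, #5, #15 don't count).
Remaining: (2 − 2) + (5 − 1) = 4.

4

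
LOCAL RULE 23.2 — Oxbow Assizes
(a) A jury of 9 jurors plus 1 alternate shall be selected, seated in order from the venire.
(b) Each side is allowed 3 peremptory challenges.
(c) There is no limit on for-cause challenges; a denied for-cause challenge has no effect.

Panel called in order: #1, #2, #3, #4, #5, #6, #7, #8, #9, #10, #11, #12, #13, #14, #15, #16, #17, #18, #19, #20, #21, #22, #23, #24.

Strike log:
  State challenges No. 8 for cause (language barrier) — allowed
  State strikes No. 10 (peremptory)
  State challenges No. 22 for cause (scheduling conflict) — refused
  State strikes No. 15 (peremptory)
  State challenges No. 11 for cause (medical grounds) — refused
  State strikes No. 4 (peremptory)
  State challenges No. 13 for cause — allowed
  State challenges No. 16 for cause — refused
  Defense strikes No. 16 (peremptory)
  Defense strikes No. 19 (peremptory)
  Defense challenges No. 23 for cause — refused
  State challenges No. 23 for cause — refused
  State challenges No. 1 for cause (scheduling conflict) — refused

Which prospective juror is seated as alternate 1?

14

Removed: #4, #8, #10, #13, #15, #16, #19. (#1, #11, #22, #23 stay — for-cause denied.)
Seating in order: seats 1–9 → #1, #2, #3, #5, #6, #7, #9, #11, #12; alternates → #14.
So alternate 1 is #14.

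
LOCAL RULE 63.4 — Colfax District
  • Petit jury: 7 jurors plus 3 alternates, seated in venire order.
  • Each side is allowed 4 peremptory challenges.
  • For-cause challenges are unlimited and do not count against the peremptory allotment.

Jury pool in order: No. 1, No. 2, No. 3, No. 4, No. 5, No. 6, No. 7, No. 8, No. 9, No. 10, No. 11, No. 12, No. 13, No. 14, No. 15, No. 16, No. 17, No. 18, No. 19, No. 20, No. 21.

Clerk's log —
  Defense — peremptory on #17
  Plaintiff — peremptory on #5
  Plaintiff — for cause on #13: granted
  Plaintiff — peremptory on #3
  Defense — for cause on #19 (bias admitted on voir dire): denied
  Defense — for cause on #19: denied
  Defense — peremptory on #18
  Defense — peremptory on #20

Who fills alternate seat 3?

12

Removed: #3, #5, #13, #17, #18, #20. (#19 stays — for-cause denied.)
Seating in order: seats 1–7 → #1, #2, #4, #6, #7, #8, #9; alternates → #10, #11, #12.
So alternate 3 is #12.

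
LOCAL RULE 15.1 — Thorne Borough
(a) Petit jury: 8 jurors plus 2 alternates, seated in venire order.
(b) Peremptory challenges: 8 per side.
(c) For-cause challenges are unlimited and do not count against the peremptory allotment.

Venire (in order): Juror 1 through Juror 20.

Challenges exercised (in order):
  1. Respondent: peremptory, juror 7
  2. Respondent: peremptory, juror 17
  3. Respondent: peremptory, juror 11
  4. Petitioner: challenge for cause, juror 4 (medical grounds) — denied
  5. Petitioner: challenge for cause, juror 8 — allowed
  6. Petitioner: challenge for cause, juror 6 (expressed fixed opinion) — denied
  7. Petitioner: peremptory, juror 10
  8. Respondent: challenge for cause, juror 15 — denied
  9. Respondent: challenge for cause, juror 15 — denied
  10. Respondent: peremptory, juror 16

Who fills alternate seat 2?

Removed: #7, #8, #10, #11, #16, #17. (#4, #6, #15 stay — for-cause denied.)
Seating in order: seats 1–8 → #1, #2, #3, #4, #5, #6, #9, #12; alternates → #13, #14.
So alternate 2 is #14.

14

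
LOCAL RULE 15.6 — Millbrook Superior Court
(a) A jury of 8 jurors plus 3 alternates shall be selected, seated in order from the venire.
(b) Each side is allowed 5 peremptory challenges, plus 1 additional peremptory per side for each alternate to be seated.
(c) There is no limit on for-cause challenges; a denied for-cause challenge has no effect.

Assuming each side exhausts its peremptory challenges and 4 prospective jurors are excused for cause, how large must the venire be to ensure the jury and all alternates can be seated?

Seats to fill: 8 + 3 alternates = 11.
Peremptories: 5 + 1×3 = 8 per side × 2 sides = 16.
For-cause removals: 4.
Minimum venire: 11 + 16 + 4 = 31.

31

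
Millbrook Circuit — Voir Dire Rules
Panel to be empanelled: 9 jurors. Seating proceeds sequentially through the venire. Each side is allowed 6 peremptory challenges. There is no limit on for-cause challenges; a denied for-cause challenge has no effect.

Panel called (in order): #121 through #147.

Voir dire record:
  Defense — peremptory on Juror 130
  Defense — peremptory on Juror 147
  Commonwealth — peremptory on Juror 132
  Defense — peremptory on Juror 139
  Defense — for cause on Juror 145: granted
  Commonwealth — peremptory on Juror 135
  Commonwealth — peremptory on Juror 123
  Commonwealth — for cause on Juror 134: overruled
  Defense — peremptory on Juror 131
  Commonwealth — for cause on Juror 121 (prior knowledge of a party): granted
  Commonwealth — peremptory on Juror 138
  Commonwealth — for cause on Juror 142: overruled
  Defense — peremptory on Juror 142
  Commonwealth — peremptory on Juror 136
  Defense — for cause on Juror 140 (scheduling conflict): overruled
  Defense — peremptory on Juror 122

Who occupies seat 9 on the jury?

137

Removed: #121, #122, #123, #130, #131, #132, #135, #136, #138, #139, #142, #145, #147. (#134, #140 stay — for-cause denied.)
Seating in order: seats 1–9 → #124, #125, #126, #127, #128, #129, #133, #134, #137.
So seat 9 is #137.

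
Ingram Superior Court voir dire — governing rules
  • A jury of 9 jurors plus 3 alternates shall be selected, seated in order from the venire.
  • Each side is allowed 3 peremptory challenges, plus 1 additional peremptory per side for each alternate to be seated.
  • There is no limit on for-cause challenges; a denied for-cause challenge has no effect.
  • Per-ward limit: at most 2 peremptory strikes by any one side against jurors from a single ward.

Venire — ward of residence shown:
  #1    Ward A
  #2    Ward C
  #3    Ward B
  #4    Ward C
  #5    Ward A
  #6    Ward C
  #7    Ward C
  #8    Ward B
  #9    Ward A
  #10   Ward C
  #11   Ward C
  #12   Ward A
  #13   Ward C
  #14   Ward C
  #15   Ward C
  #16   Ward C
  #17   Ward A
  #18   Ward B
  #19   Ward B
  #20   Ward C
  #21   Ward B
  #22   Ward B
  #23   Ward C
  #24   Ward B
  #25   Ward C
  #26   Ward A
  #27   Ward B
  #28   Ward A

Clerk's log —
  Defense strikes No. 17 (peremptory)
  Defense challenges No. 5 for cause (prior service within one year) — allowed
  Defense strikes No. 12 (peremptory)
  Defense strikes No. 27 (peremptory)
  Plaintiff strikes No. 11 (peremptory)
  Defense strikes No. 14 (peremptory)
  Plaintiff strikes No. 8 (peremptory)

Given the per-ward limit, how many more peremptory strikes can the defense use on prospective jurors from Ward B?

Defense peremptories so far: #17, #12, #27, #14 — 4 of 6 used, 2 left overall.
Against Ward B: #27 — 1 used; per-ward cap 2 leaves 1.
Binding limit: min(2, 1) = 1.

1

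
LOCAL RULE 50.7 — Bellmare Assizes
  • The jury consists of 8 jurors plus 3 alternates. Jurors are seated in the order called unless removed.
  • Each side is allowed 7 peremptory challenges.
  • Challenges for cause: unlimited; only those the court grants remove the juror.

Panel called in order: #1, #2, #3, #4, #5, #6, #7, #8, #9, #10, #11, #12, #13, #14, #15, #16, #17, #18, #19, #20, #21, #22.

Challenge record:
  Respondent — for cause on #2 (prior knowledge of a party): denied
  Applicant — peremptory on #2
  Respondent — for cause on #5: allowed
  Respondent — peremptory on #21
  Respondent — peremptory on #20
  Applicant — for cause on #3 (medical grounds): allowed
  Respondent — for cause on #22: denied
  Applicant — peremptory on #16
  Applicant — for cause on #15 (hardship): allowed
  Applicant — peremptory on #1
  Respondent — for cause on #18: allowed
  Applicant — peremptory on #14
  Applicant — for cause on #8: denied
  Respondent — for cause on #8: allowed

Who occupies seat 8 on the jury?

Removed: #1, #2, #3, #5, #8, #14, #15, #16, #18, #20, #21. (#22 stays — for-cause denied.)
Seating in order: seats 1–8 → #4, #6, #7, #9, #10, #11, #12, #13; alternates → #17, #19, #22.
So seat 8 is #13.

13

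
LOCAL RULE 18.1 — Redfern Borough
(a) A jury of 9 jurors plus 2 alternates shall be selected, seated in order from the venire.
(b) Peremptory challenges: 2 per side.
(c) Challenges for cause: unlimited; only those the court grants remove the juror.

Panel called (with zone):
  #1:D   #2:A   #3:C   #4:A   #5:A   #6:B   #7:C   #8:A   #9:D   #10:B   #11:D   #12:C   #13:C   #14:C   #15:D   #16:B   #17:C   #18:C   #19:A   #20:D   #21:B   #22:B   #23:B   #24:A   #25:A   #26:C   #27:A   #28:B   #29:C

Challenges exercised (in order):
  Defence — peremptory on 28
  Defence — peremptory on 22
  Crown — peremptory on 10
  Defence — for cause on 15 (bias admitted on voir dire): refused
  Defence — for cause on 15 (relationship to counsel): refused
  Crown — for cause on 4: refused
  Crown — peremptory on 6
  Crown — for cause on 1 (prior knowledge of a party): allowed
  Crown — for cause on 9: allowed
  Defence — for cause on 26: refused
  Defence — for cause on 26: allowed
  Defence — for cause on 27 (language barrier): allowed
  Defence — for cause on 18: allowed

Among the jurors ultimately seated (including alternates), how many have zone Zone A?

Removed: #1, #6, #9, #10, #18, #22, #26, #27, #28.
Seated (11 incl. alternates): #2, #3, #4, #5, #7, #8, #11, #12, #13, #14, #15.
Of those, in Zone A: #2, #4, #5, #8 → 4.

4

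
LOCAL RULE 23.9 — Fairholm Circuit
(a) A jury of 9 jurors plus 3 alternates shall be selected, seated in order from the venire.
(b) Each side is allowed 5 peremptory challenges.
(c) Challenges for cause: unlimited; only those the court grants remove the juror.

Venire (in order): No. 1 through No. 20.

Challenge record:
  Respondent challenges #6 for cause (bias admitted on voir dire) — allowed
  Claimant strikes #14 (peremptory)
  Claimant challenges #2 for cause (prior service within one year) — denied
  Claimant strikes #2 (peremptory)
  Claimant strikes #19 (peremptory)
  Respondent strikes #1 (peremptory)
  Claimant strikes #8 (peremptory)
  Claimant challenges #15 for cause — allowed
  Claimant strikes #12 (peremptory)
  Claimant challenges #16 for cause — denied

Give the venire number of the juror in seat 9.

16

Removed: #1, #2, #6, #8, #12, #14, #15, #19. (#16 stays — for-cause denied.)
Seating in order: seats 1–9 → #3, #4, #5, #7, #9, #10, #11, #13, #16; alternates → #17, #18, #20.
So seat 9 is #16.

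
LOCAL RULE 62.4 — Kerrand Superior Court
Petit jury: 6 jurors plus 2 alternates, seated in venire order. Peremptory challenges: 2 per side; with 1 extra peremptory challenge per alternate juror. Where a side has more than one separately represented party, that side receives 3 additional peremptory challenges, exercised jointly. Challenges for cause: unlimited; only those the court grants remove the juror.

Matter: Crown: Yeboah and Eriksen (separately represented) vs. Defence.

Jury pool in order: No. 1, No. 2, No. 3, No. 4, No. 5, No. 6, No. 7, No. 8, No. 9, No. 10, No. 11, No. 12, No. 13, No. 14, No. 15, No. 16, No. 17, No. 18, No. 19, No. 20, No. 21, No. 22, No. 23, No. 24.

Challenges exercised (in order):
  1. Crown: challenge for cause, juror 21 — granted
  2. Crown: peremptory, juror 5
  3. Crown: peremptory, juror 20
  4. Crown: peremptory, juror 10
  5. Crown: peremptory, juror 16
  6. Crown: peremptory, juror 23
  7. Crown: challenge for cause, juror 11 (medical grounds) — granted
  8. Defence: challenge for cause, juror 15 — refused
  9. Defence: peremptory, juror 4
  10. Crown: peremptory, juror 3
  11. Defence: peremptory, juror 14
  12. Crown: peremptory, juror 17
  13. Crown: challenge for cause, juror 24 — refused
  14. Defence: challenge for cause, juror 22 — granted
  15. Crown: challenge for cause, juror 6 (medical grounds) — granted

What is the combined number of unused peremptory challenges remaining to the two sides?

Crown allotment: 2 base + 1 × 2 alternates + 3 multi-party = 7. Defence allotment: 2 base + 1 × 2 alternates = 4.
Crown peremptories used: #5, #20, #10, #16, #23, #3, #17 — 7 (for-cause on #21, #11, #24, #6 don't count).
Defence peremptories used: #4, #14 — 2 (for-cause on #15, #22 don't count).
Remaining: (7 − 7) + (4 − 2) = 2.

2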